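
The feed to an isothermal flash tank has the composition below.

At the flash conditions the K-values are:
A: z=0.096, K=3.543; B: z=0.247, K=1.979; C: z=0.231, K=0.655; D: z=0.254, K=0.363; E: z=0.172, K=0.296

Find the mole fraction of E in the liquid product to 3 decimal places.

Material balance + equilibrium reduce to Σ zᵢ(Kᵢ−1)/(1+ψ(Kᵢ−1)) = 0.
Check two-phase: ΣzᵢKᵢ = 1.123 > 1 and Σzᵢ/Kᵢ = 1.785 > 1, so g(0) = 0.123 > 0 and g(1) = -0.785 < 0.
Newton–Raphson from ψ = 0.68:
  ψ = 0.680: g = -0.3872, g' = -0.850 → ψ = 0.224
  ψ = 0.224: g = -0.0653, g' = -0.704 → ψ = 0.132
  ψ = 0.132: g = 0.0036, g' = -0.791 → ψ = 0.136
Converged at ψ = 0.136.
Compositions from xᵢ = zᵢ/(1+ψ(Kᵢ−1)), yᵢ = Kᵢxᵢ:
  A: x = 0.071, y = 0.253
  B: x = 0.218, y = 0.431
  C: x = 0.242, y = 0.159
  D: x = 0.278, y = 0.101
  E: x = 0.190, y = 0.056

x_E = 0.190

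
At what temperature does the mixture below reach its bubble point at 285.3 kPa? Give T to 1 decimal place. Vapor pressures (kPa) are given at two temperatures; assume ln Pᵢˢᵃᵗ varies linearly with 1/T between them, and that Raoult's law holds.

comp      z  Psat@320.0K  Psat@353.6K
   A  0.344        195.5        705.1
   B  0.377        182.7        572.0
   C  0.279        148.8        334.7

T = 333.3 K

Bubble-point temperature: ΣzᵢPᵢˢᵃᵗ(T) = P. Interpolate ln Pᵢˢᵃᵗ = aᵢ + bᵢ/T.
  T = 320.0 K: ΣzᵢPᵢˢᵃᵗ = 177.65 kPa
  T = 353.6 K: ΣzᵢPᵢˢᵃᵗ = 551.58 kPa
  T = 336.8 K: ΣzᵢPᵢˢᵃᵗ = 320.80 kPa
  T = 328.4 K: ΣzᵢPᵢˢᵃᵗ = 240.28 kPa
  T = 332.6 K: ΣzᵢPᵢˢᵃᵗ = 278.07 kPa
  T = 334.7 K: ΣzᵢPᵢˢᵃᵗ = 298.79 kPa
Interpolating between 332.6 K and 334.7 K gives T ≈ 333.3 K.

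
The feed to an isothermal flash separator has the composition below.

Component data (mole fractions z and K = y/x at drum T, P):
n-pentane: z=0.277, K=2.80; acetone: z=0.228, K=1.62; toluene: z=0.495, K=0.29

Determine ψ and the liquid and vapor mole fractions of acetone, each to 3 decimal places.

Let ψ = V/F and solve Σ zᵢ(Kᵢ−1)/(1+ψ(Kᵢ−1)) = 0.
Feasibility: ΣzᵢKᵢ = 1.289, Σzᵢ/Kᵢ = 1.947 — both > 1, two phases present.
Iterate (Newton) starting at ψ = 0.5:
  ψ = 0.500: g = -0.1746, g' = -0.899 → ψ = 0.306
  ψ = 0.306: g = -0.0086, g' = -0.842 → ψ = 0.296
Converged at ψ = 0.296.
Compositions from xᵢ = zᵢ/(1+ψ(Kᵢ−1)), yᵢ = Kᵢxᵢ:
  n-pentane: x = 0.181, y = 0.506
  acetone: x = 0.193, y = 0.312
  toluene: x = 0.627, y = 0.182

ψ = 0.296, x_acetone = 0.193, y_acetone = 0.312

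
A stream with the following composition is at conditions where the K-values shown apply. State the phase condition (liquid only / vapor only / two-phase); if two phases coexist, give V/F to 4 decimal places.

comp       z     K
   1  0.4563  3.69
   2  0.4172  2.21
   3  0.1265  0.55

vapor only

ΣzᵢKᵢ = 2.6753; Σzᵢ/Kᵢ = 0.5424.
Since Σzᵢ/Kᵢ < 1 the mixture is above its dew point — single vapor phase.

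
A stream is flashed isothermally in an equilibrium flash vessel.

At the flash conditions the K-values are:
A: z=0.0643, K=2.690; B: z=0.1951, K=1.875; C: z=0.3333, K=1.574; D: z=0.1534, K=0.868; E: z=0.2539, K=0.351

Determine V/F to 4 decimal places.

Material balance + equilibrium reduce to Σ zᵢ(Kᵢ−1)/(1+V/F(Kᵢ−1)) = 0.
Check two-phase: ΣzᵢKᵢ = 1.2857 > 1 and Σzᵢ/Kᵢ = 1.2398 > 1, so g(0) = 0.2857 > 0 and g(1) = -0.2398 < 0.
Newton–Raphson from V/F = 0.5:
  V/F = 0.5000: g = 0.06069, g' = -0.4300 → V/F = 0.6411
  V/F = 0.6411: g = -0.00297, g' = -0.4791 → V/F = 0.6350
  V/F = 0.6350: g = -0.00001, g' = -0.4760 → V/F = 0.6349
Converged at V/F = 0.6349.

V/F = 0.6349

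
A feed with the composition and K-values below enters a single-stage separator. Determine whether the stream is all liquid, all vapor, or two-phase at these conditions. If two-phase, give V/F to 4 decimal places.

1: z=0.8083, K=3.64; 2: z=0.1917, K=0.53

ΣzᵢKᵢ = 3.0438; Σzᵢ/Kᵢ = 0.5838.
Since Σzᵢ/Kᵢ < 1 the mixture is above its dew point — single vapor phase.

all vapor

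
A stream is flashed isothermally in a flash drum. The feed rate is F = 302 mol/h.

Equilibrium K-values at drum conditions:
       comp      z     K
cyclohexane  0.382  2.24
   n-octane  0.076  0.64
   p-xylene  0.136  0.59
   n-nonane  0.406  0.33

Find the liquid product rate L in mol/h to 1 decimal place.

L = 252.8 mol/h

Rachford–Rice: g(V/F) = Σ zᵢ(Kᵢ−1)/(1+V/F(Kᵢ−1)) = 0.
Feasibility: ΣzᵢKᵢ = 1.119, Σzᵢ/Kᵢ = 1.750 — both > 1, two phases present.
Newton–Raphson from V/F = 0.45:
  V/F = 0.450: g = -0.1864, g' = -0.664 → V/F = 0.169
  V/F = 0.169: g = -0.0043, g' = -0.671 → V/F = 0.163
Converged at V/F = 0.163.
Then V = V/F·F = 0.1628·302 = 49.2 mol/h and L = F − V = 252.8 mol/h.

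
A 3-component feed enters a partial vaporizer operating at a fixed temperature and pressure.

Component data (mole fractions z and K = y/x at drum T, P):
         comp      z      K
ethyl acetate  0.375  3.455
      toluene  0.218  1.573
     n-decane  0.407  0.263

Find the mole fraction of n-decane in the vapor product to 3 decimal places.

y_n-decane = 0.176

Let ψ = V/F and solve Σ zᵢ(Kᵢ−1)/(1+ψ(Kᵢ−1)) = 0.
Feasibility: ΣzᵢKᵢ = 1.746, Σzᵢ/Kᵢ = 1.795 — both > 1, two phases present.
Newton iteration, ψ⁰ = 0.5:
  ψ = 0.500: g = 0.0354, g' = -1.053 → ψ = 0.534
  ψ = 0.534: g = -0.0002, g' = -1.066 → ψ = 0.533
Converged at ψ = 0.533.
Compositions from xᵢ = zᵢ/(1+ψ(Kᵢ−1)), yᵢ = Kᵢxᵢ:
  ethyl acetate: x = 0.162, y = 0.561
  toluene: x = 0.167, y = 0.263
  n-decane: x = 0.671, y = 0.176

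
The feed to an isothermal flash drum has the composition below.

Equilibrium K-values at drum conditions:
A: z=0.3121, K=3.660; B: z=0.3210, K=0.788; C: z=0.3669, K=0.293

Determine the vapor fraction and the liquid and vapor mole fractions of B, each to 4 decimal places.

ψ = 0.3627, x_B = 0.3477, y_B = 0.2740

Newton–Raphson from ψ = 0.6:
  ψ = 0.6000: g = -0.20868, g' = -0.8998 → ψ = 0.3681
  ψ = 0.3681: g = -0.00498, g' = -0.9159 → ψ = 0.3626
  ψ = 0.3626: g = 0.00001, g' = -0.9207 → ψ = 0.3627
Converged at ψ = 0.3627.
Compositions from xᵢ = zᵢ/(1+ψ(Kᵢ−1)), yᵢ = Kᵢxᵢ:
  A: x = 0.1589, y = 0.5814
  B: x = 0.3477, y = 0.2740
  C: x = 0.4934, y = 0.1446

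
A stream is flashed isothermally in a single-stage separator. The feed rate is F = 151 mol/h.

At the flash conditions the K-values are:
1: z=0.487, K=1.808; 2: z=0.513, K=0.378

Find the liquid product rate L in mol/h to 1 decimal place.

Let ψ = V/F and solve Σ zᵢ(Kᵢ−1)/(1+ψ(Kᵢ−1)) = 0.
Feasibility: ΣzᵢKᵢ = 1.074, Σzᵢ/Kᵢ = 1.627 — both > 1, two phases present.
Binary case is linear: z₁(K₁−1)(1+ψ(K₂−1)) + z₂(K₂−1)(1+ψ(K₁−1)) = 0
⇒ ψ = [z₁(K₁−1)+z₂(K₂−1)] / [−(K₁−1)(K₂−1)] = 0.0744/0.5026 = 0.148
Then V = ψ·F = 0.1481·151 = 22.4 mol/h and L = F − V = 128.6 mol/h.

L = 128.6 mol/h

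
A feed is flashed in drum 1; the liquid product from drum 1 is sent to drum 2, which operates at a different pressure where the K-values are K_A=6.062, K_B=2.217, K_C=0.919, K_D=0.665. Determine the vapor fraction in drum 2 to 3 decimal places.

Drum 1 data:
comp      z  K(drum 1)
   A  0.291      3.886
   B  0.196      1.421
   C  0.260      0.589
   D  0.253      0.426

Drum 1:
Iterate (Newton) starting at ψ₁ = 0.5:
  ψ₁ = 0.500: g = 0.0738, g' = -0.663 → ψ₁ = 0.611
  ψ₁ = 0.611: g = 0.0031, g' = -0.615 → ψ₁ = 0.616
Converged at ψ₁ = 0.616.
Drum-1 compositions:
  A: x = 0.105, y = 0.407
  B: x = 0.156, y = 0.221
  C: x = 0.348, y = 0.205
  D: x = 0.391, y = 0.167
Drum-2 feed = drum-1 liquid: z₂ = (0.1047, 0.1556, 0.3482, 0.3915).
Drum 2:
Let ψ₂ = V/F and solve Σ zᵢ(Kᵢ−1)/(1+ψ₂(Kᵢ−1)) = 0.
Check two-phase: ΣzᵢKᵢ = 1.560 > 1 and Σzᵢ/Kᵢ = 1.055 > 1, so g(0) = 0.560 > 0 and g(1) = -0.055 < 0.
Iterate (Newton) starting at ψ₂ = 0.58:
  ψ₂ = 0.580: g = 0.0534, g' = -0.323 → ψ₂ = 0.745
  ψ₂ = 0.745: g = 0.0056, g' = -0.262 → ψ₂ = 0.767
Converged at ψ₂ = 0.767.
  A: x = 0.021, y = 0.130
  B: x = 0.080, y = 0.178
  C: x = 0.371, y = 0.341
  D: x = 0.527, y = 0.350

V/F (drum 2) = 0.767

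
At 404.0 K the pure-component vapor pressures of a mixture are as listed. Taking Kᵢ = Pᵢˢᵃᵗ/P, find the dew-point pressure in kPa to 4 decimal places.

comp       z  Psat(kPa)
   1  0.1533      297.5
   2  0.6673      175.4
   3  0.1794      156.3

At the dew point ψ → 1, so Σzᵢ/Kᵢ = 1 with Kᵢ = Pᵢˢᵃᵗ/P ⇒ 1/P = Σzᵢ/Pᵢˢᵃᵗ.
1/P = 0.1533/297.5 + 0.6673/175.4 + 0.1794/156.3 = 0.0054675 ⇒ P = 182.8978 kPa

Pdew = 182.8978 kPa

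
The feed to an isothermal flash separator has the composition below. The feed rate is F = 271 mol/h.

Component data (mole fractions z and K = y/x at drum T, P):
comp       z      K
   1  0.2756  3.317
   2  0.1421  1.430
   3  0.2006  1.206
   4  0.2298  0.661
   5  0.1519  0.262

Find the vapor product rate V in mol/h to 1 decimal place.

Rachford–Rice: g(β) = Σ zᵢ(Kᵢ−1)/(1+β(Kᵢ−1)) = 0.
Feasibility: ΣzᵢKᵢ = 1.5510, Σzᵢ/Kᵢ = 1.2762 — both > 1, two phases present.
Newton iteration, β⁰ = 0.37:
  β = 0.3700: g = 0.19164, g' = -0.6469 → β = 0.6662
  β = 0.6662: g = 0.01370, g' = -0.6154 → β = 0.6885
  β = 0.6885: g = -0.00014, g' = -0.6287 → β = 0.6883
Converged at β = 0.6883.
Then V = β·F = 0.6883·271 = 186.5 mol/h and L = F − V = 84.5 mol/h.

V = 186.5 mol/h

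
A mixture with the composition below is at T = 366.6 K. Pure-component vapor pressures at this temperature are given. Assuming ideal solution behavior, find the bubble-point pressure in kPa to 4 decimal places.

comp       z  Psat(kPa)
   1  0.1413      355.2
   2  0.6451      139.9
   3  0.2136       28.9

Pbub = 146.6123 kPa

At the bubble point ψ → 0, so ΣzᵢKᵢ = 1 with Kᵢ = Pᵢˢᵃᵗ/P ⇒ P = ΣzᵢPᵢˢᵃᵗ.
P = 0.1413·355.2 + 0.6451·139.9 + 0.2136·28.9 = 146.6123 kPa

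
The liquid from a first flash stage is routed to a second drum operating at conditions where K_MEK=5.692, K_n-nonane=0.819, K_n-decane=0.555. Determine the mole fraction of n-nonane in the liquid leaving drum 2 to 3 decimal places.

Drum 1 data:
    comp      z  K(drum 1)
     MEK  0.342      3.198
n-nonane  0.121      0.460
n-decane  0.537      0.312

x_n-nonane (drum 2) = 0.148

Drum 1:
Rachford–Rice: g(ψ₁) = Σ zᵢ(Kᵢ−1)/(1+ψ₁(Kᵢ−1)) = 0.
Check two-phase: ΣzᵢKᵢ = 1.317 > 1 and Σzᵢ/Kᵢ = 2.091 > 1, so g(0) = 0.317 > 0 and g(1) = -1.091 < 0.
Newton iteration, ψ₁⁰ = 0.31:
  ψ₁ = 0.310: g = -0.1010, g' = -1.046 → ψ₁ = 0.213
  ψ₁ = 0.213: g = 0.0048, g' = -1.160 → ψ₁ = 0.218
Converged at ψ₁ = 0.218.
Drum-1 compositions:
  MEK: x = 0.231, y = 0.740
  n-nonane: x = 0.137, y = 0.063
  n-decane: x = 0.632, y = 0.197
Drum-2 feed = drum-1 liquid: z₂ = (0.2314, 0.1371, 0.6315).
Drum 2:
Let ψ₂ = V/F and solve Σ zᵢ(Kᵢ−1)/(1+ψ₂(Kᵢ−1)) = 0.
g(0) = ΣzᵢKᵢ − 1 = 0.780 and g(1) = 1 − Σzᵢ/Kᵢ = -0.346, so a root lies in (0, 1).
Newton–Raphson from ψ₂ = 0.5:
  ψ₂ = 0.500: g = -0.0643, g' = -0.667 → ψ₂ = 0.404
  ψ₂ = 0.404: g = 0.0058, g' = -0.799 → ψ₂ = 0.411
Converged at ψ₂ = 0.411.
  MEK: x = 0.079, y = 0.450
  n-nonane: x = 0.148, y = 0.121
  n-decane: x = 0.773, y = 0.429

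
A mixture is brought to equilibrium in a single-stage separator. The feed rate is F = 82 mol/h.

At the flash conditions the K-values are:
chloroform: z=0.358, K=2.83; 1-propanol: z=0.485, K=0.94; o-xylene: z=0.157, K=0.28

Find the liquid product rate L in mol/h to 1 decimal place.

Material balance + equilibrium reduce to Σ zᵢ(Kᵢ−1)/(1+ψ(Kᵢ−1)) = 0.
g(0) = ΣzᵢKᵢ − 1 = 0.513 and g(1) = 1 − Σzᵢ/Kᵢ = -0.203, so a root lies in (0, 1).
Newton–Raphson from ψ = 0.53:
  ψ = 0.530: g = 0.1197, g' = -0.524 → ψ = 0.759
  ψ = 0.759: g = -0.0053, g' = -0.607 → ψ = 0.750
Converged at ψ = 0.750.
Then V = ψ·F = 0.7499·82 = 61.5 mol/h and L = F − V = 20.5 mol/h.

L = 20.5 mol/h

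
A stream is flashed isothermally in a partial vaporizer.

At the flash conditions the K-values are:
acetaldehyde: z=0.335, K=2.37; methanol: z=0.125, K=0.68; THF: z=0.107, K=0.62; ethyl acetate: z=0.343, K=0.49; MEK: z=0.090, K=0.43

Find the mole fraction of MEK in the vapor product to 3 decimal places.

Rachford–Rice: g(V/F) = Σ zᵢ(Kᵢ−1)/(1+V/F(Kᵢ−1)) = 0.
Feasibility: ΣzᵢKᵢ = 1.152, Σzᵢ/Kᵢ = 1.407 — both > 1, two phases present.
Iterate (Newton) starting at V/F = 0.51:
  V/F = 0.510: g = -0.1368, g' = -0.481 → V/F = 0.226
  V/F = 0.226: g = 0.0065, g' = -0.553 → V/F = 0.237
Converged at V/F = 0.237.
Compositions from xᵢ = zᵢ/(1+V/F(Kᵢ−1)), yᵢ = Kᵢxᵢ:
  acetaldehyde: x = 0.253, y = 0.599
  methanol: x = 0.135, y = 0.092
  THF: x = 0.118, y = 0.073
  ethyl acetate: x = 0.390, y = 0.191
  MEK: x = 0.104, y = 0.045

y_MEK = 0.045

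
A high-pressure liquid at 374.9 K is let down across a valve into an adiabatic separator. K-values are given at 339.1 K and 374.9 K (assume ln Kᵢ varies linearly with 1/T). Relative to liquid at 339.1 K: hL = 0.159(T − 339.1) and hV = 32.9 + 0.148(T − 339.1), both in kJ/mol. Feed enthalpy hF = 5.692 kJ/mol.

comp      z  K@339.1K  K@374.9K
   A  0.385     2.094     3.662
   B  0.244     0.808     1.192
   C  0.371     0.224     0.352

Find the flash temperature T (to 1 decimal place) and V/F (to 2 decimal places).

T = 340.7 K, V/F = 0.17

Adiabatic flash: solve Rachford–Rice at each trial T, then check hF = ψ·hV(T) + (1−ψ)·hL(T).
  T = 339.1 K: K = (2.094, 0.808, 0.224), RR gives ψ = 0.131, H_out = 4.303 kJ/mol
  T = 374.9 K: K = (3.662, 1.192, 0.352), RR gives ψ = 0.652, H_out = 26.886 kJ/mol
  T = 357.0 K: K = (2.808, 0.991, 0.284), RR gives ψ = 0.437, H_out = 17.140 kJ/mol
  T = 348.1 K: K = (2.436, 0.898, 0.253), RR gives ψ = 0.305, H_out = 11.432 kJ/mol
  T = 343.6 K: K = (2.261, 0.852, 0.238), RR gives ψ = 0.225, H_out = 8.099 kJ/mol
  T = 341.4 K: K = (2.178, 0.830, 0.231), RR gives ψ = 0.181, H_out = 6.311 kJ/mol
Linear interpolation between T = 339.1 (H_out = 4.303) and T = 341.4 (H_out = 6.311) on hF = 5.692 gives T ≈ 340.7 K, at which ψ = 0.17.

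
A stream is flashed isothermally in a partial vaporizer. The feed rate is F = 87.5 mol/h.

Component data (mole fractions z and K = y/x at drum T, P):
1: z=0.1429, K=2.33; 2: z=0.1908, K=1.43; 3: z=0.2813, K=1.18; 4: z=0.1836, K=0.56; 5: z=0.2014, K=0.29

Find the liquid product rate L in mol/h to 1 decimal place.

Material balance + equilibrium reduce to Σ zᵢ(Kᵢ−1)/(1+ψ(Kᵢ−1)) = 0.
Feasibility: ΣzᵢKᵢ = 1.0990, Σzᵢ/Kᵢ = 1.4555 — both > 1, two phases present.
Newton–Raphson from ψ = 0.5:
  ψ = 0.5000: g = -0.09714, g' = -0.4252 → ψ = 0.2716
  ψ = 0.2716: g = -0.00753, g' = -0.3747 → ψ = 0.2515
Converged at ψ = 0.2515.
Then V = ψ·F = 0.2515·87.5 = 22.0 mol/h and L = F − V = 65.5 mol/h.

L = 65.5 mol/h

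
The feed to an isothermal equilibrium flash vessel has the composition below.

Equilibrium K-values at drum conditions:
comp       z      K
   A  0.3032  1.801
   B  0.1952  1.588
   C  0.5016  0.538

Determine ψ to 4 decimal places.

Let ψ = V/F and solve Σ zᵢ(Kᵢ−1)/(1+ψ(Kᵢ−1)) = 0.
g(0) = ΣzᵢKᵢ − 1 = 0.1259 and g(1) = 1 − Σzᵢ/Kᵢ = -0.2236, so a root lies in (0, 1).
Iterate (Newton) starting at ψ = 0.5:
  ψ = 0.5000: g = -0.03924, g' = -0.3205 → ψ = 0.3776
  ψ = 0.3776: g = -0.00031, g' = -0.3170 → ψ = 0.3766
Converged at ψ = 0.3766.

ψ = 0.3766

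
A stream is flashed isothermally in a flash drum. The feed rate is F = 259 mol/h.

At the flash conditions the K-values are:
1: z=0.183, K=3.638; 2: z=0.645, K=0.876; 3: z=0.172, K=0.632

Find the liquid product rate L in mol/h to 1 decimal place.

L = 81.6 mol/h

Rachford–Rice: g(V/F) = Σ zᵢ(Kᵢ−1)/(1+V/F(Kᵢ−1)) = 0.
Check two-phase: ΣzᵢKᵢ = 1.339 > 1 and Σzᵢ/Kᵢ = 1.059 > 1, so g(0) = 0.339 > 0 and g(1) = -0.059 < 0.
Newton iteration, V/F⁰ = 0.4:
  V/F = 0.400: g = 0.0765, g' = -0.345 → V/F = 0.622
  V/F = 0.622: g = 0.0140, g' = -0.233 → V/F = 0.682
  V/F = 0.682: g = 0.0005, g' = -0.216 → V/F = 0.685
Converged at V/F = 0.685.
Then V = V/F·F = 0.6848·259 = 177.4 mol/h and L = F − V = 81.6 mol/h.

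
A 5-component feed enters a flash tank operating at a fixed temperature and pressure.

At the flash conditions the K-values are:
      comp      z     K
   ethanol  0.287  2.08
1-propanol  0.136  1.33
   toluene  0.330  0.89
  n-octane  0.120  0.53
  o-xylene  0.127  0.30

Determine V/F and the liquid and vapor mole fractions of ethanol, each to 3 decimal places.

V/F = 0.474, x_ethanol = 0.190, y_ethanol = 0.395

Rachford–Rice: g(V/F) = Σ zᵢ(Kᵢ−1)/(1+V/F(Kᵢ−1)) = 0.
Check two-phase: ΣzᵢKᵢ = 1.173 > 1 and Σzᵢ/Kᵢ = 1.261 > 1, so g(0) = 0.173 > 0 and g(1) = -0.261 < 0.
Newton iteration, V/F⁰ = 0.5:
  V/F = 0.500: g = -0.0091, g' = -0.349 → V/F = 0.474
Converged at V/F = 0.474.
Compositions from xᵢ = zᵢ/(1+V/F(Kᵢ−1)), yᵢ = Kᵢxᵢ:
  ethanol: x = 0.190, y = 0.395
  1-propanol: x = 0.118, y = 0.156
  toluene: x = 0.348, y = 0.310
  n-octane: x = 0.154, y = 0.082
  o-xylene: x = 0.190, y = 0.057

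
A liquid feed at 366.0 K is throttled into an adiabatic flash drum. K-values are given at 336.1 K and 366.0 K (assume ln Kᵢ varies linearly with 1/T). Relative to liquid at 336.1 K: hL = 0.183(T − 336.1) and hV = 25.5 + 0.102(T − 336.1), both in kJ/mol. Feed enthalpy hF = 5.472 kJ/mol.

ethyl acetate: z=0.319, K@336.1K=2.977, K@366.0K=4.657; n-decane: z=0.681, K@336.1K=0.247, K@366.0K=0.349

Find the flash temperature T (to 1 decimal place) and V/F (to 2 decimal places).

T = 344.7 K, V/F = 0.16

Adiabatic flash: solve Rachford–Rice at each trial T, then check hF = ψ·hV(T) + (1−ψ)·hL(T).
  T = 336.1 K: K = (2.977, 0.247), RR gives ψ = 0.079, H_out = 2.019 kJ/mol
  T = 366.0 K: K = (4.657, 0.349), RR gives ψ = 0.304, H_out = 12.483 kJ/mol
  T = 351.1 K: K = (3.762, 0.296), RR gives ψ = 0.207, H_out = 7.760 kJ/mol
  T = 343.6 K: K = (3.355, 0.271), RR gives ψ = 0.148, H_out = 5.066 kJ/mol
  T = 347.4 K: K = (3.558, 0.283), RR gives ψ = 0.179, H_out = 6.467 kJ/mol
  T = 345.5 K: K = (3.455, 0.277), RR gives ψ = 0.164, H_out = 5.776 kJ/mol
Linear interpolation between T = 343.6 (H_out = 5.066) and T = 345.5 (H_out = 5.776) on hF = 5.472 gives T ≈ 344.7 K, at which ψ = 0.16.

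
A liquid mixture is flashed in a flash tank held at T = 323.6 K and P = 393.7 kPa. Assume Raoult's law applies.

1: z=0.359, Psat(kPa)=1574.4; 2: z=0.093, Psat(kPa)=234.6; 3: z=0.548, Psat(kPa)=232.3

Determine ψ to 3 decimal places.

ψ = 0.664

Raoult's law: Kᵢ = Pᵢˢᵃᵗ/P = Pᵢˢᵃᵗ/393.7.
  K_1 = 1574.4/393.7 = 3.99898, K_2 = 234.6/393.7 = 0.59589, K_3 = 232.3/393.7 = 0.59004
Iterate (Newton) starting at ψ = 0.38:
  ψ = 0.380: g = 0.1927, g' = -0.856 → ψ = 0.605
  ψ = 0.605: g = 0.0339, g' = -0.597 → ψ = 0.662
  ψ = 0.662: g = 0.0010, g' = -0.564 → ψ = 0.664
Converged at ψ = 0.664.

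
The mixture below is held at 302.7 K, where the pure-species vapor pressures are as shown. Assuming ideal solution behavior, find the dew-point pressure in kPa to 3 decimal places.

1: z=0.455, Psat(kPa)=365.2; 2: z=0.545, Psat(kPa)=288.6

Pdew = 319.049 kPa

At the dew point ψ → 1, so Σzᵢ/Kᵢ = 1 with Kᵢ = Pᵢˢᵃᵗ/P ⇒ 1/P = Σzᵢ/Pᵢˢᵃᵗ.
1/P = 0.455/365.2 + 0.545/288.6 = 0.003134 ⇒ P = 319.049 kPa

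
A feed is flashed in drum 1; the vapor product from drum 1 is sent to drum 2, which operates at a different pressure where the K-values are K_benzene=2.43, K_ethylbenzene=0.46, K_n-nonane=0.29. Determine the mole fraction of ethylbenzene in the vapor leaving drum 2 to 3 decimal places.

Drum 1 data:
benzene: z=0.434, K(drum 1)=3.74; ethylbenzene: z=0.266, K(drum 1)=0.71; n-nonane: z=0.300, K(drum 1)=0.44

Drum 1:
Newton–Raphson from ψ₁ = 0.5:
  ψ₁ = 0.500: g = 0.1782, g' = -0.792 → ψ₁ = 0.725
  ψ₁ = 0.725: g = 0.0177, g' = -0.668 → ψ₁ = 0.751
  ψ₁ = 0.751: g = 0.0000, g' = -0.665 → ψ₁ = 0.752
Converged at ψ₁ = 0.752.
Drum-1 compositions:
  benzene: x = 0.142, y = 0.531
  ethylbenzene: x = 0.340, y = 0.241
  n-nonane: x = 0.518, y = 0.228
Drum-2 feed = drum-1 vapor: z₂ = (0.5306, 0.2415, 0.2279).
Drum 2:
Material balance + equilibrium reduce to Σ zᵢ(Kᵢ−1)/(1+ψ₂(Kᵢ−1)) = 0.
g(0) = ΣzᵢKᵢ − 1 = 0.467 and g(1) = 1 − Σzᵢ/Kᵢ = -0.529, so a root lies in (0, 1).
Iterate (Newton) starting at ψ₂ = 0.5:
  ψ₂ = 0.500: g = 0.0129, g' = -0.777 → ψ₂ = 0.517
Converged at ψ₂ = 0.517.
  benzene: x = 0.305, y = 0.742
  ethylbenzene: x = 0.335, y = 0.154
  n-nonane: x = 0.360, y = 0.104

y_ethylbenzene (drum 2) = 0.154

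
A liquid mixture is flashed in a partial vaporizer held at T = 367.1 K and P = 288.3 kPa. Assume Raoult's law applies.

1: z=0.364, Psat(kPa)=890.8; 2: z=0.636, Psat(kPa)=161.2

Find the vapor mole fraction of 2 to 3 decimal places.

Raoult's law: Kᵢ = Pᵢˢᵃᵗ/P = Pᵢˢᵃᵗ/288.3.
  K_1 = 890.8/288.3 = 3.08984, K_2 = 161.2/288.3 = 0.55914
Rachford–Rice: g(ψ) = Σ zᵢ(Kᵢ−1)/(1+ψ(Kᵢ−1)) = 0.
Check two-phase: ΣzᵢKᵢ = 1.480 > 1 and Σzᵢ/Kᵢ = 1.255 > 1, so g(0) = 0.480 > 0 and g(1) = -0.255 < 0.
Newton iteration, ψ⁰ = 0.5:
  ψ = 0.500: g = 0.0123, g' = -0.584 → ψ = 0.521
Converged at ψ = 0.521.
Compositions from xᵢ = zᵢ/(1+ψ(Kᵢ−1)), yᵢ = Kᵢxᵢ:
  1: x = 0.174, y = 0.538
  2: x = 0.826, y = 0.462

y_2 = 0.462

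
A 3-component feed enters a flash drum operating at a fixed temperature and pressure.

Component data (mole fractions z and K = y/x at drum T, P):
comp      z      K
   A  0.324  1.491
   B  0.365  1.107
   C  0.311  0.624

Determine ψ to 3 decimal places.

Rachford–Rice: g(ψ) = Σ zᵢ(Kᵢ−1)/(1+ψ(Kᵢ−1)) = 0.
g(0) = ΣzᵢKᵢ − 1 = 0.081 and g(1) = 1 − Σzᵢ/Kᵢ = -0.045, so a root lies in (0, 1).
Newton–Raphson from ψ = 0.5:
  ψ = 0.500: g = 0.0208, g' = -0.121 → ψ = 0.672
  ψ = 0.672: g = -0.0004, g' = -0.127 → ψ = 0.669
Converged at ψ = 0.669.

ψ = 0.669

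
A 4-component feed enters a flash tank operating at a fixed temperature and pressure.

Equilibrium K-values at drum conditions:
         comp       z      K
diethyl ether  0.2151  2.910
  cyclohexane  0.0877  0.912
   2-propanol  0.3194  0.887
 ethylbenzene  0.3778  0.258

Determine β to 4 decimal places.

β = 0.0973

Rachford–Rice: g(β) = Σ zᵢ(Kᵢ−1)/(1+β(Kᵢ−1)) = 0.
g(0) = ΣzᵢKᵢ − 1 = 0.0867 and g(1) = 1 − Σzᵢ/Kᵢ = -0.9945, so a root lies in (0, 1).
Newton–Raphson from β = 0.5:
  β = 0.5000: g = -0.28185, g' = -0.7364 → β = 0.1172
  β = 0.1172: g = -0.01574, g' = -0.7782 → β = 0.0970
  β = 0.0970: g = 0.00026, g' = -0.8049 → β = 0.0973
Converged at β = 0.0973.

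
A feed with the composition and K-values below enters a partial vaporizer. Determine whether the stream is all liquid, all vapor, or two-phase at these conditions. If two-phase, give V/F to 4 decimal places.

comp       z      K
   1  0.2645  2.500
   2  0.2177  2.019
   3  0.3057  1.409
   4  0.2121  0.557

all vapor

ΣzᵢKᵢ = 1.6497; Σzᵢ/Kᵢ = 0.8114.
Since Σzᵢ/Kᵢ < 1 the mixture is above its dew point — single vapor phase.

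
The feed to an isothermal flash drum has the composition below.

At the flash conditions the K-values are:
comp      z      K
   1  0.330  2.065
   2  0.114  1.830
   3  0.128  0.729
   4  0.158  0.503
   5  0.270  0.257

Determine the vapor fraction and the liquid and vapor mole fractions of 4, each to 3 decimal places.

ψ = 0.220, x_4 = 0.177, y_4 = 0.089

Newton–Raphson from ψ = 0.5:
  ψ = 0.500: g = -0.1676, g' = -0.658 → ψ = 0.245
  ψ = 0.245: g = -0.0145, g' = -0.574 → ψ = 0.220
Converged at ψ = 0.220.
Compositions from xᵢ = zᵢ/(1+ψ(Kᵢ−1)), yᵢ = Kᵢxᵢ:
  1: x = 0.267, y = 0.552
  2: x = 0.096, y = 0.176
  3: x = 0.136, y = 0.099
  4: x = 0.177, y = 0.089
  5: x = 0.323, y = 0.083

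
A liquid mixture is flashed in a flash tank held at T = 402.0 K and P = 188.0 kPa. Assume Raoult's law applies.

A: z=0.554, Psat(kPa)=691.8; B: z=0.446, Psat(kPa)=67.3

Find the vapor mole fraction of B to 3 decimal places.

Raoult's law: Kᵢ = Pᵢˢᵃᵗ/P = Pᵢˢᵃᵗ/188.0.
  K_A = 691.8/188.0 = 3.67979, K_B = 67.3/188.0 = 0.35798
Rachford–Rice: g(β) = Σ zᵢ(Kᵢ−1)/(1+β(Kᵢ−1)) = 0.
Feasibility: ΣzᵢKᵢ = 2.198, Σzᵢ/Kᵢ = 1.396 — both > 1, two phases present.
Binary case is linear: z₁(K₁−1)(1+β(K₂−1)) + z₂(K₂−1)(1+β(K₁−1)) = 0
⇒ β = [z₁(K₁−1)+z₂(K₂−1)] / [−(K₁−1)(K₂−1)] = 1.1983/1.7205 = 0.696
Compositions from xᵢ = zᵢ/(1+β(Kᵢ−1)), yᵢ = Kᵢxᵢ:
  A: x = 0.193, y = 0.711
  B: x = 0.807, y = 0.289

y_B = 0.289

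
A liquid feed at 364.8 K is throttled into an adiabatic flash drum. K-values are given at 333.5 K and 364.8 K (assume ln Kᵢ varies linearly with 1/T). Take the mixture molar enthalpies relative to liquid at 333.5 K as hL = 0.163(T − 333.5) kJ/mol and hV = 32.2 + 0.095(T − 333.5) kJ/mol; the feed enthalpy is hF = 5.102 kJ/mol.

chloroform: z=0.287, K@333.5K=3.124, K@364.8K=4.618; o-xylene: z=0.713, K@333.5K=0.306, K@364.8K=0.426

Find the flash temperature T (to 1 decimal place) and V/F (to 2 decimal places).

T = 339.6 K, V/F = 0.13

Adiabatic flash: solve Rachford–Rice at each trial T, then check hF = ψ·hV(T) + (1−ψ)·hL(T).
  T = 333.5 K: K = (3.124, 0.306), RR gives ψ = 0.078, H_out = 2.507 kJ/mol
  T = 364.8 K: K = (4.618, 0.426), RR gives ψ = 0.303, H_out = 14.211 kJ/mol
  T = 349.1 K: K = (3.829, 0.364), RR gives ψ = 0.199, H_out = 8.737 kJ/mol
  T = 341.3 K: K = (3.467, 0.334), RR gives ψ = 0.142, H_out = 5.769 kJ/mol
  T = 337.4 K: K = (3.293, 0.320), RR gives ψ = 0.111, H_out = 4.183 kJ/mol
  T = 339.4 K: K = (3.381, 0.327), RR gives ψ = 0.127, H_out = 5.006 kJ/mol
Linear interpolation between T = 339.4 (H_out = 5.006) and T = 341.3 (H_out = 5.769) on hF = 5.102 gives T ≈ 339.6 K, at which ψ = 0.13.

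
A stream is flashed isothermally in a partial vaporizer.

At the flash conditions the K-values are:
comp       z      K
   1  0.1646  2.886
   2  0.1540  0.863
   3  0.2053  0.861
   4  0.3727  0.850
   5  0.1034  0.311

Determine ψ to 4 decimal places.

ψ = 0.2944

Material balance + equilibrium reduce to Σ zᵢ(Kᵢ−1)/(1+ψ(Kᵢ−1)) = 0.
Check two-phase: ΣzᵢKᵢ = 1.1337 > 1 and Σzᵢ/Kᵢ = 1.2449 > 1, so g(0) = 0.1337 > 0 and g(1) = -0.2449 < 0.
Newton–Raphson from ψ = 0.53:
  ψ = 0.5300: g = -0.07126, g' = -0.2861 → ψ = 0.2809
  ψ = 0.2809: g = 0.00458, g' = -0.3422 → ψ = 0.2943
  ψ = 0.2943: g = 0.00004, g' = -0.3360 → ψ = 0.2944
Converged at ψ = 0.2944.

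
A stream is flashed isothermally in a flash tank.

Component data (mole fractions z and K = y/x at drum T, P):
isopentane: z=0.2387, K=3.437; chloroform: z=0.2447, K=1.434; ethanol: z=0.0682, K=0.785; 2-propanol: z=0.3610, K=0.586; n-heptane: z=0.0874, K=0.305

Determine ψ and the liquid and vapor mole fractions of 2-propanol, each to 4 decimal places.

Rachford–Rice: g(ψ) = Σ zᵢ(Kᵢ−1)/(1+ψ(Kᵢ−1)) = 0.
Check two-phase: ΣzᵢKᵢ = 1.4631 > 1 and Σzᵢ/Kᵢ = 1.2296 > 1, so g(0) = 0.4631 > 0 and g(1) = -0.2296 < 0.
Iterate (Newton) starting at ψ = 0.41:
  ψ = 0.4100: g = 0.10010, g' = -0.5640 → ψ = 0.5875
  ψ = 0.5875: g = 0.00693, g' = -0.5018 → ψ = 0.6013
Converged at ψ = 0.6013.
Compositions from xᵢ = zᵢ/(1+ψ(Kᵢ−1)), yᵢ = Kᵢxᵢ:
  isopentane: x = 0.0968, y = 0.3328
  chloroform: x = 0.1941, y = 0.2783
  ethanol: x = 0.0783, y = 0.0615
  2-propanol: x = 0.4806, y = 0.2817
  n-heptane: x = 0.1501, y = 0.0458

ψ = 0.6013, x_2-propanol = 0.4806, y_2-propanol = 0.2817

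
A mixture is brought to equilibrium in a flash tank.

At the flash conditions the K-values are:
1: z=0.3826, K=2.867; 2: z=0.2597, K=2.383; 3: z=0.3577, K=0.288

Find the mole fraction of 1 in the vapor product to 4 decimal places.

Material balance + equilibrium reduce to Σ zᵢ(Kᵢ−1)/(1+β(Kᵢ−1)) = 0.
g(0) = ΣzᵢKᵢ − 1 = 0.8188 and g(1) = 1 − Σzᵢ/Kᵢ = -0.4844, so a root lies in (0, 1).
Newton iteration, β⁰ = 0.5:
  β = 0.5000: g = 0.18631, g' = -0.9676 → β = 0.6926
  β = 0.6926: g = -0.00745, g' = -1.0890 → β = 0.6857
Converged at β = 0.6857.
Compositions from xᵢ = zᵢ/(1+β(Kᵢ−1)), yᵢ = Kᵢxᵢ:
  1: x = 0.1678, y = 0.4811
  2: x = 0.1333, y = 0.3176
  3: x = 0.6989, y = 0.2013

y_1 = 0.4811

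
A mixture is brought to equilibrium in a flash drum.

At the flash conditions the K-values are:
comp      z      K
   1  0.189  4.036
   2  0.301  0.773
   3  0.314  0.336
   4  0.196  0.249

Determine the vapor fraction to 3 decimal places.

ψ = 0.091

Material balance + equilibrium reduce to Σ zᵢ(Kᵢ−1)/(1+ψ(Kᵢ−1)) = 0.
g(0) = ΣzᵢKᵢ − 1 = 0.150 and g(1) = 1 − Σzᵢ/Kᵢ = -1.158, so a root lies in (0, 1).
Newton–Raphson from ψ = 0.31:
  ψ = 0.310: g = -0.2323, g' = -0.888 → ψ = 0.048
  ψ = 0.048: g = 0.0632, g' = -1.608 → ψ = 0.088
  ψ = 0.088: g = 0.0046, g' = -1.386 → ψ = 0.091
Converged at ψ = 0.091.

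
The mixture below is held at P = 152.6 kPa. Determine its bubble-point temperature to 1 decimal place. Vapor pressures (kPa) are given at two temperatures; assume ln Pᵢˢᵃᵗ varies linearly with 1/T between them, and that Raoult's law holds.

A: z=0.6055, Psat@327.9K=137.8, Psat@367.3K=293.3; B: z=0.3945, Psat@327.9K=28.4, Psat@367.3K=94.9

T = 349.9 K

Bubble-point temperature: ΣzᵢPᵢˢᵃᵗ(T) = P. Interpolate ln Pᵢˢᵃᵗ = aᵢ + bᵢ/T.
  T = 327.9 K: ΣzᵢPᵢˢᵃᵗ = 94.64 kPa
  T = 367.3 K: ΣzᵢPᵢˢᵃᵗ = 215.03 kPa
  T = 347.6 K: ΣzᵢPᵢˢᵃᵗ = 145.56 kPa
  T = 357.5 K: ΣzᵢPᵢˢᵃᵗ = 177.91 kPa
  T = 352.6 K: ΣzᵢPᵢˢᵃᵗ = 161.28 kPa
  T = 350.1 K: ΣzᵢPᵢˢᵃᵗ = 153.27 kPa
Interpolating between 347.6 K and 350.1 K gives T ≈ 349.9 K.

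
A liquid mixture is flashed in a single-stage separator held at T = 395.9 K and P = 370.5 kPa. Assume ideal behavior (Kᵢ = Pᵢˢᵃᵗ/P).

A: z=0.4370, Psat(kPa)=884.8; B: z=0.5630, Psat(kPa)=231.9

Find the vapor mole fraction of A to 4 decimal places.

y_A = 0.5070

Raoult's law: Kᵢ = Pᵢˢᵃᵗ/P = Pᵢˢᵃᵗ/370.5.
  K_A = 884.8/370.5 = 2.388124, K_B = 231.9/370.5 = 0.625911
Rachford–Rice: g(ψ) = Σ zᵢ(Kᵢ−1)/(1+ψ(Kᵢ−1)) = 0.
Check two-phase: ΣzᵢKᵢ = 1.3960 > 1 and Σzᵢ/Kᵢ = 1.0825 > 1, so g(0) = 0.3960 > 0 and g(1) = -0.0825 < 0.
Binary case is linear: z₁(K₁−1)(1+ψ(K₂−1)) + z₂(K₂−1)(1+ψ(K₁−1)) = 0
⇒ ψ = [z₁(K₁−1)+z₂(K₂−1)] / [−(K₁−1)(K₂−1)] = 0.39600/0.51928 = 0.7626
Compositions from xᵢ = zᵢ/(1+ψ(Kᵢ−1)), yᵢ = Kᵢxᵢ:
  A: x = 0.2123, y = 0.5070
  B: x = 0.7877, y = 0.4930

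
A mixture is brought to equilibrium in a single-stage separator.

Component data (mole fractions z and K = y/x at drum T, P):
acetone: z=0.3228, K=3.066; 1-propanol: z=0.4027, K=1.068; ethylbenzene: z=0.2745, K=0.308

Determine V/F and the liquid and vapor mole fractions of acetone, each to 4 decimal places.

Rachford–Rice: g(V/F) = Σ zᵢ(Kᵢ−1)/(1+V/F(Kᵢ−1)) = 0.
Feasibility: ΣzᵢKᵢ = 1.5043, Σzᵢ/Kᵢ = 1.3736 — both > 1, two phases present.
Iterate (Newton) starting at V/F = 0.54:
  V/F = 0.5400: g = 0.03835, g' = -0.6447 → V/F = 0.5995
  V/F = 0.5995: g = -0.00040, g' = -0.6606 → V/F = 0.5989
Converged at V/F = 0.5989.
Compositions from xᵢ = zᵢ/(1+V/F(Kᵢ−1)), yᵢ = Kᵢxᵢ:
  acetone: x = 0.1443, y = 0.4424
  1-propanol: x = 0.3869, y = 0.4133
  ethylbenzene: x = 0.4688, y = 0.1444

V/F = 0.5989, x_acetone = 0.1443, y_acetone = 0.4424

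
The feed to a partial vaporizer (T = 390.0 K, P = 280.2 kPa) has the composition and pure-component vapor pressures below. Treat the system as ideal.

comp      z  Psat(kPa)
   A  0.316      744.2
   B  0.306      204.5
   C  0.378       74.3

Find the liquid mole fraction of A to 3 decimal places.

Raoult's law: Kᵢ = Pᵢˢᵃᵗ/P = Pᵢˢᵃᵗ/280.2.
  K_A = 744.2/280.2 = 2.65596, K_B = 204.5/280.2 = 0.72984, K_C = 74.3/280.2 = 0.26517
Iterate (Newton) starting at V/F = 0.5:
  V/F = 0.500: g = -0.2484, g' = -0.799 → V/F = 0.189
  V/F = 0.189: g = -0.0113, g' = -0.803 → V/F = 0.175
Converged at V/F = 0.175.
Compositions from xᵢ = zᵢ/(1+V/F(Kᵢ−1)), yᵢ = Kᵢxᵢ:
  A: x = 0.245, y = 0.651
  B: x = 0.321, y = 0.234
  C: x = 0.434, y = 0.115

x_A = 0.245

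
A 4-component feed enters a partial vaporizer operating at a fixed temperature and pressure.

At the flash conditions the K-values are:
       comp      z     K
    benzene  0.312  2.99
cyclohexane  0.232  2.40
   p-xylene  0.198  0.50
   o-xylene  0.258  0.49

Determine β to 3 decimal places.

Rachford–Rice: g(β) = Σ zᵢ(Kᵢ−1)/(1+β(Kᵢ−1)) = 0.
g(0) = ΣzᵢKᵢ − 1 = 0.715 and g(1) = 1 − Σzᵢ/Kᵢ = -0.124, so a root lies in (0, 1).
Iterate (Newton) starting at β = 0.5:
  β = 0.500: g = 0.1937, g' = -0.677 → β = 0.786
  β = 0.786: g = 0.0139, g' = -0.612 → β = 0.809
Converged at β = 0.809.

β = 0.809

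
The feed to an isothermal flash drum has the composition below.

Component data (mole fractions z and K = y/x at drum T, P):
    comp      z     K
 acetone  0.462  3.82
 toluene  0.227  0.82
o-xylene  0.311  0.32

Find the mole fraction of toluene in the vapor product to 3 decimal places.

Rachford–Rice: g(ψ) = Σ zᵢ(Kᵢ−1)/(1+ψ(Kᵢ−1)) = 0.
Check two-phase: ΣzᵢKᵢ = 2.050 > 1 and Σzᵢ/Kᵢ = 1.370 > 1, so g(0) = 1.050 > 0 and g(1) = -0.370 < 0.
Iterate (Newton) starting at ψ = 0.62:
  ψ = 0.620: g = 0.0624, g' = -0.926 → ψ = 0.687
Converged at ψ = 0.687.
Compositions from xᵢ = zᵢ/(1+ψ(Kᵢ−1)), yᵢ = Kᵢxᵢ:
  acetone: x = 0.157, y = 0.601
  toluene: x = 0.259, y = 0.212
  o-xylene: x = 0.584, y = 0.187

y_toluene = 0.212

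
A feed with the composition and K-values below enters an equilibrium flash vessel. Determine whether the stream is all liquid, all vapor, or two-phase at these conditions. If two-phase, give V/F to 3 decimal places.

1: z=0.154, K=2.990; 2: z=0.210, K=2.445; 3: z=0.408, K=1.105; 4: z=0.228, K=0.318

ΣzᵢKᵢ = 1.497; Σzᵢ/Kᵢ = 1.224.
Both exceed 1, so a two-phase solution exists.
Newton–Raphson from ψ = 0.35:
  ψ = 0.350: g = 0.2192, g' = -0.592 → ψ = 0.720
  ψ = 0.720: g = 0.0090, g' = -0.622 → ψ = 0.734
Converged at ψ = 0.734.

two-phase, V/F = 0.734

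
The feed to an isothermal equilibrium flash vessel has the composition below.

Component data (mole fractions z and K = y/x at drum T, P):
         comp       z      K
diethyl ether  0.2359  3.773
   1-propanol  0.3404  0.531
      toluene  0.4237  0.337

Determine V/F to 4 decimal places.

V/F = 0.1326

Rachford–Rice: g(V/F) = Σ zᵢ(Kᵢ−1)/(1+V/F(Kᵢ−1)) = 0.
g(0) = ΣzᵢKᵢ − 1 = 0.2136 and g(1) = 1 − Σzᵢ/Kᵢ = -0.9608, so a root lies in (0, 1).
Iterate (Newton) starting at V/F = 0.67:
  V/F = 0.6700: g = -0.50934, g' = -0.9842 → V/F = 0.1525
  V/F = 0.1525: g = -0.02472, g' = -1.2133 → V/F = 0.1321
  V/F = 0.1321: g = 0.00067, g' = -1.2804 → V/F = 0.1326
Converged at V/F = 0.1326.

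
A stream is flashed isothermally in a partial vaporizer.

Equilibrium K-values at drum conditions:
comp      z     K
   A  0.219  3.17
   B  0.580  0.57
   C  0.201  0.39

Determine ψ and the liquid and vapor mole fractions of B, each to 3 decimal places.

Iterate (Newton) starting at ψ = 0.33:
  ψ = 0.330: g = -0.1672, g' = -0.613 → ψ = 0.057
  ψ = 0.057: g = 0.0400, g' = -1.009 → ψ = 0.097
  ψ = 0.097: g = 0.0021, g' = -0.905 → ψ = 0.099
Converged at ψ = 0.099.
Compositions from xᵢ = zᵢ/(1+ψ(Kᵢ−1)), yᵢ = Kᵢxᵢ:
  A: x = 0.180, y = 0.571
  B: x = 0.606, y = 0.345
  C: x = 0.214, y = 0.083

ψ = 0.099, x_B = 0.606, y_B = 0.345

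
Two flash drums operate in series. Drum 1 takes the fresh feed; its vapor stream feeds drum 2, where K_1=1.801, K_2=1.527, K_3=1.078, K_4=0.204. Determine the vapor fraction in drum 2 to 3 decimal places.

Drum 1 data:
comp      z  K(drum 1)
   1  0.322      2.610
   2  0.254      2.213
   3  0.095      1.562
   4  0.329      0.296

V/F (drum 2) = 0.685

Drum 1:
Iterate (Newton) starting at ψ₁ = 0.63:
  ψ₁ = 0.630: g = 0.0552, g' = -0.869 → ψ₁ = 0.694
  ψ₁ = 0.694: g = -0.0019, g' = -0.935 → ψ₁ = 0.691
Converged at ψ₁ = 0.691.
Drum-1 compositions:
  1: x = 0.152, y = 0.398
  2: x = 0.138, y = 0.306
  3: x = 0.068, y = 0.107
  4: x = 0.641, y = 0.190
Drum-2 feed = drum-1 vapor: z₂ = (0.3977, 0.3057, 0.1069, 0.1898).
Drum 2:
Newton iteration, ψ₂⁰ = 0.33:
  ψ₂ = 0.330: g = 0.1924, g' = -0.443 → ψ₂ = 0.764
  ψ₂ = 0.764: g = -0.0655, g' = -0.926 → ψ₂ = 0.694
  ψ₂ = 0.694: g = -0.0066, g' = -0.751 → ψ₂ = 0.685
Converged at ψ₂ = 0.685.
  1: x = 0.257, y = 0.463
  2: x = 0.225, y = 0.343
  3: x = 0.101, y = 0.109
  4: x = 0.417, y = 0.085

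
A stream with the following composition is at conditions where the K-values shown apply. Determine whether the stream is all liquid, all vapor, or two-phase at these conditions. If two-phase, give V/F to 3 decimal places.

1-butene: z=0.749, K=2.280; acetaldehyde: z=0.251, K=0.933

ΣzᵢKᵢ = 1.942; Σzᵢ/Kᵢ = 0.598.
Since Σzᵢ/Kᵢ < 1 the mixture is above its dew point — single vapor phase.

all vapor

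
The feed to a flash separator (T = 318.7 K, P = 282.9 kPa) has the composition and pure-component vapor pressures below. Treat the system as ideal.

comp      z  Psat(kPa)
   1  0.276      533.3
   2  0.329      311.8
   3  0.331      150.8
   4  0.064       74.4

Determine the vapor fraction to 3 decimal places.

Raoult's law: Kᵢ = Pᵢˢᵃᵗ/P = Pᵢˢᵃᵗ/282.9.
  K_1 = 533.3/282.9 = 1.88512, K_2 = 311.8/282.9 = 1.10216, K_3 = 150.8/282.9 = 0.53305, K_4 = 74.4/282.9 = 0.26299
Let ψ = V/F and solve Σ zᵢ(Kᵢ−1)/(1+ψ(Kᵢ−1)) = 0.
g(0) = ΣzᵢKᵢ − 1 = 0.076 and g(1) = 1 − Σzᵢ/Kᵢ = -0.309, so a root lies in (0, 1).
Iterate (Newton) starting at ψ = 0.5:
  ψ = 0.500: g = -0.0750, g' = -0.317 → ψ = 0.263
  ψ = 0.263: g = -0.0039, g' = -0.293 → ψ = 0.250
Converged at ψ = 0.250.

ψ = 0.250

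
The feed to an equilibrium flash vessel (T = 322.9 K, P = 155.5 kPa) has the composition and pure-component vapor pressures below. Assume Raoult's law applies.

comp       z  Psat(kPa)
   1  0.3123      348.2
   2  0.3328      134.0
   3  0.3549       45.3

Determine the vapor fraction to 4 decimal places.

Raoult's law: Kᵢ = Pᵢˢᵃᵗ/P = Pᵢˢᵃᵗ/155.5.
  K_1 = 348.2/155.5 = 2.239228, K_2 = 134.0/155.5 = 0.861736, K_3 = 45.3/155.5 = 0.291318
Material balance + equilibrium reduce to Σ zᵢ(Kᵢ−1)/(1+ψ(Kᵢ−1)) = 0.
Check two-phase: ΣzᵢKᵢ = 1.0895 > 1 and Σzᵢ/Kᵢ = 1.7439 > 1, so g(0) = 0.0895 > 0 and g(1) = -0.7439 < 0.
Newton–Raphson from ψ = 0.5:
  ψ = 0.5000: g = -0.20002, g' = -0.6177 → ψ = 0.1762
  ψ = 0.1762: g = -0.01691, g' = -0.5625 → ψ = 0.1461
  ψ = 0.1461: g = 0.00014, g' = -0.5722 → ψ = 0.1464
Converged at ψ = 0.1464.

ψ = 0.1464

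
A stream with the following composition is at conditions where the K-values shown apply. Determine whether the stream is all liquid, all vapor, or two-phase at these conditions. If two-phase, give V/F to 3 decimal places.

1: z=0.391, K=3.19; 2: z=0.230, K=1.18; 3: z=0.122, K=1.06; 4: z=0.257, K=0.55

all vapor

ΣzᵢKᵢ = 1.789; Σzᵢ/Kᵢ = 0.900.
Since Σzᵢ/Kᵢ < 1 the mixture is above its dew point — single vapor phase.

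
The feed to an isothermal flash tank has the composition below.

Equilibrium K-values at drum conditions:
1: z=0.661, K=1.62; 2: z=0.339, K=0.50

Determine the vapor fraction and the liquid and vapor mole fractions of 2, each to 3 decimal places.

Let ψ = V/F and solve Σ zᵢ(Kᵢ−1)/(1+ψ(Kᵢ−1)) = 0.
Check two-phase: ΣzᵢKᵢ = 1.240 > 1 and Σzᵢ/Kᵢ = 1.086 > 1, so g(0) = 0.240 > 0 and g(1) = -0.086 < 0.
Binary case is linear: z₁(K₁−1)(1+ψ(K₂−1)) + z₂(K₂−1)(1+ψ(K₁−1)) = 0
⇒ ψ = [z₁(K₁−1)+z₂(K₂−1)] / [−(K₁−1)(K₂−1)] = 0.2403/0.3100 = 0.775
Compositions from xᵢ = zᵢ/(1+ψ(Kᵢ−1)), yᵢ = Kᵢxᵢ:
  1: x = 0.446, y = 0.723
  2: x = 0.554, y = 0.277

ψ = 0.775, x_2 = 0.554, y_2 = 0.277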